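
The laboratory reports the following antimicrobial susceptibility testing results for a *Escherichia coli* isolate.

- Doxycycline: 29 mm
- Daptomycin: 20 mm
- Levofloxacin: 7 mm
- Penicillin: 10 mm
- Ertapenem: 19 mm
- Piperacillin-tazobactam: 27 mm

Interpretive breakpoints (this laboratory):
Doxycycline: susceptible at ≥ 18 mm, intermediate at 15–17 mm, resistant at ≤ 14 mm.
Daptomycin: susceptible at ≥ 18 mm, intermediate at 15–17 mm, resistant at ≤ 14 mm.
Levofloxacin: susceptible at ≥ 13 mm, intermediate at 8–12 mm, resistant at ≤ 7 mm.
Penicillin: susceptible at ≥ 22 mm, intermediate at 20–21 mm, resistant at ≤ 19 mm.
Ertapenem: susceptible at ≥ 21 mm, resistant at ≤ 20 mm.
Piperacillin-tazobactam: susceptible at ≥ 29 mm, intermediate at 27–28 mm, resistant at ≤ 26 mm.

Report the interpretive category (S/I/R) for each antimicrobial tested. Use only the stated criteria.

S, S, R, R, R, I

Doxycycline: 29 mm is ≥ 18 mm ⇒ susceptible
Daptomycin (20 mm) ≥ 18 mm — S
Levofloxacin 7 mm: ≤ 7 mm ⇒ Resistant
Penicillin: 10 mm is ≤ 19 mm ⇒ resistant
Ertapenem 19 mm: ≤ 20 mm — R
Piperacillin-tazobactam 27 mm: in 27–28 mm — intermediate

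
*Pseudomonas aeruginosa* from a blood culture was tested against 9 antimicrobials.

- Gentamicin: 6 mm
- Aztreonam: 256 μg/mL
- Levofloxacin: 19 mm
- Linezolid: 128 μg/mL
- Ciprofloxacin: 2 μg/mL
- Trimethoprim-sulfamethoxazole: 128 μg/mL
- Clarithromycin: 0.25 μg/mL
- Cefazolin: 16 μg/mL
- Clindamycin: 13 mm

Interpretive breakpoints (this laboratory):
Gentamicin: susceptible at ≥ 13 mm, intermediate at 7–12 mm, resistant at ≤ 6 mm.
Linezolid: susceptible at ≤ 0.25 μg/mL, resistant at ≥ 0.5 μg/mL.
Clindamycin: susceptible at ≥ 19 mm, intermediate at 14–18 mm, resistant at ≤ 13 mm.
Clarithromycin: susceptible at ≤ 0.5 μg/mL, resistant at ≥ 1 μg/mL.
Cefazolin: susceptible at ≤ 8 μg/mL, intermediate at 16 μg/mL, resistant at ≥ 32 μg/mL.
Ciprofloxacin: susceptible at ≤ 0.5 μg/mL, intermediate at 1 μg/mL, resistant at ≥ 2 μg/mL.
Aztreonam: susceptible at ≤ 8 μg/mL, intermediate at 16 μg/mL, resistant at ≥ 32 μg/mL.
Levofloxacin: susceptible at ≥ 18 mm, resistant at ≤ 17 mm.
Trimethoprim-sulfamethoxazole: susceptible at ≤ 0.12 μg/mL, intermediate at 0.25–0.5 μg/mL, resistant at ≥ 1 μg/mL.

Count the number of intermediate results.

Gentamicin (6 mm) ≤ 6 mm ⇒ Resistant
Aztreonam 256 μg/mL: ≥ 32 μg/mL → R
Levofloxacin (19 mm) ≥ 18 mm ⇒ Susceptible
Linezolid: 128 μg/mL is ≥ 0.5 μg/mL — R
Ciprofloxacin (2 μg/mL) ≥ 2 μg/mL ⇒ Resistant
Trimethoprim-sulfamethoxazole 128 μg/mL: ≥ 1 μg/mL → Resistant
Clarithromycin: 0.25 μg/mL is ≤ 0.5 μg/mL ⇒ Susceptible
Cefazolin: 16 μg/mL is = 16 μg/mL ⇒ Intermediate
Clindamycin 13 mm: ≤ 13 mm → R
Intermediate: 1

1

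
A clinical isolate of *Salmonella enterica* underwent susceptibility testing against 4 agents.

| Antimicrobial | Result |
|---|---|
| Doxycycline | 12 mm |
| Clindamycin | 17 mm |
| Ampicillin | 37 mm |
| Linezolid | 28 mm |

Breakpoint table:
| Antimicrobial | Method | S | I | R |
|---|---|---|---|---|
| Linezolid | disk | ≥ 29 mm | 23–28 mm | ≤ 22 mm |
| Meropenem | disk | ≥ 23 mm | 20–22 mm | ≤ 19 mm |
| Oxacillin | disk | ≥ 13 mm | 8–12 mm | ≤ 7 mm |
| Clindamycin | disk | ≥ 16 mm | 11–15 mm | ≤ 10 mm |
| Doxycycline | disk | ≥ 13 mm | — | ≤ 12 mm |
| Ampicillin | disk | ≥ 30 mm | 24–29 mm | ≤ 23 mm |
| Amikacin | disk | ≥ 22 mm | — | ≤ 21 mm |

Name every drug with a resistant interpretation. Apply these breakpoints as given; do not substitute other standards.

Doxycycline (12 mm) ≤ 12 mm → resistant
Clindamycin 17 mm: ≥ 16 mm — S
Ampicillin (37 mm) ≥ 30 mm ⇒ S
Linezolid 28 mm: in 23–28 mm — intermediate

doxycycline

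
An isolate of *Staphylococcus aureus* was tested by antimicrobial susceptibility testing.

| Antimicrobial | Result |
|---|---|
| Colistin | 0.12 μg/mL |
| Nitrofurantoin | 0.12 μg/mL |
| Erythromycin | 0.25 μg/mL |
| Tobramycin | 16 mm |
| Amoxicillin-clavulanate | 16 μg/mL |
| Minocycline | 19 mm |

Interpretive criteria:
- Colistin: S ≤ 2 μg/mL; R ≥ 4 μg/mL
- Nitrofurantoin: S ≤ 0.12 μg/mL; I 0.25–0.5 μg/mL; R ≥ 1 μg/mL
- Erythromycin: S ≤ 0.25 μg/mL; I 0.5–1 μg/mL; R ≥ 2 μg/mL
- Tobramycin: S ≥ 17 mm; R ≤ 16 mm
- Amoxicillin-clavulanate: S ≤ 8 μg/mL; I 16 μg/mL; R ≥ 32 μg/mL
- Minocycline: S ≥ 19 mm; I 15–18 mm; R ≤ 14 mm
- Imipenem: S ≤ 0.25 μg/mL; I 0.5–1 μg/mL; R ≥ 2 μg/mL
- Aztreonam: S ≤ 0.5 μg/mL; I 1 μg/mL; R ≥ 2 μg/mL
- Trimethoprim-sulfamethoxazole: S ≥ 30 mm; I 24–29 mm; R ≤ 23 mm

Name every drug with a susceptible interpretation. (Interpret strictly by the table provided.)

colistin, nitrofurantoin, erythromycin, minocycline

Colistin 0.12 μg/mL: ≤ 2 μg/mL ⇒ susceptible
Nitrofurantoin: 0.12 μg/mL is ≤ 0.12 μg/mL → S
Erythromycin 0.25 μg/mL: ≤ 0.25 μg/mL — Susceptible
Tobramycin 16 mm: ≤ 16 mm — resistant
Amoxicillin-clavulanate (16 μg/mL) = 16 μg/mL ⇒ Intermediate
Minocycline (19 mm) ≥ 19 mm → susceptible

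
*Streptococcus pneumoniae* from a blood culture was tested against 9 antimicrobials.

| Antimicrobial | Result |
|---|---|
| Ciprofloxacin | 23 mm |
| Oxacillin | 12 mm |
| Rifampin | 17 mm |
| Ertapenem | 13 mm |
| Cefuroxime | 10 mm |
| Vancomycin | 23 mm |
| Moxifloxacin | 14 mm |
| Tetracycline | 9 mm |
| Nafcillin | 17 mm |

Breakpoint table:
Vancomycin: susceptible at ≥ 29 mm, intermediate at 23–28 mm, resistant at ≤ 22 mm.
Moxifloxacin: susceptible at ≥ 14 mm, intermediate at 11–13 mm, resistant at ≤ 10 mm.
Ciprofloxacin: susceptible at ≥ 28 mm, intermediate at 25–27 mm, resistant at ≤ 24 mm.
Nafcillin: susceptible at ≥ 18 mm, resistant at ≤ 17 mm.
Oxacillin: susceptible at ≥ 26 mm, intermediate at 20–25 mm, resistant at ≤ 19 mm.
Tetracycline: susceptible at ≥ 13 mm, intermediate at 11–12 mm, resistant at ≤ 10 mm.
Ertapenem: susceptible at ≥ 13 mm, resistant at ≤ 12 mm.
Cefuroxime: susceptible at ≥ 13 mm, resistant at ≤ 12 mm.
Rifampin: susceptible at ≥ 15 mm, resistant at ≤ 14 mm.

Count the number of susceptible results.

Ciprofloxacin (23 mm) ≤ 24 mm → Resistant
Oxacillin 12 mm: ≤ 19 mm → Resistant
Rifampin 17 mm: ≥ 15 mm — S
Ertapenem 13 mm: ≥ 13 mm → S
Cefuroxime: 10 mm is ≤ 12 mm ⇒ Resistant
Vancomycin (23 mm) in 23–28 mm — I
Moxifloxacin 14 mm: ≥ 14 mm → Susceptible
Tetracycline 9 mm: ≤ 10 mm — R
Nafcillin: 17 mm is ≤ 17 mm → R
Susceptible: 3

3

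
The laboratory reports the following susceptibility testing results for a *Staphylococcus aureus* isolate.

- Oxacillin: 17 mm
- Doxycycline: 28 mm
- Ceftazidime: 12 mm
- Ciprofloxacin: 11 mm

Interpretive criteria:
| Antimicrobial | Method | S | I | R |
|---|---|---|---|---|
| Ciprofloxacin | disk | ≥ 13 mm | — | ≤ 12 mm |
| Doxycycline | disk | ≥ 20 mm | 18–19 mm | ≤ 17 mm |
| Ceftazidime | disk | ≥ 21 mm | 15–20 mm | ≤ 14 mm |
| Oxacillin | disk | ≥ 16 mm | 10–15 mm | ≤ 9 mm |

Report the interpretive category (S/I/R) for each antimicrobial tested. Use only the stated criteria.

S, S, R, R

Oxacillin: 17 mm is ≥ 16 mm ⇒ S
Doxycycline: 28 mm is ≥ 20 mm → S
Ceftazidime (12 mm) ≤ 14 mm ⇒ resistant
Ciprofloxacin 11 mm: ≤ 12 mm — resistant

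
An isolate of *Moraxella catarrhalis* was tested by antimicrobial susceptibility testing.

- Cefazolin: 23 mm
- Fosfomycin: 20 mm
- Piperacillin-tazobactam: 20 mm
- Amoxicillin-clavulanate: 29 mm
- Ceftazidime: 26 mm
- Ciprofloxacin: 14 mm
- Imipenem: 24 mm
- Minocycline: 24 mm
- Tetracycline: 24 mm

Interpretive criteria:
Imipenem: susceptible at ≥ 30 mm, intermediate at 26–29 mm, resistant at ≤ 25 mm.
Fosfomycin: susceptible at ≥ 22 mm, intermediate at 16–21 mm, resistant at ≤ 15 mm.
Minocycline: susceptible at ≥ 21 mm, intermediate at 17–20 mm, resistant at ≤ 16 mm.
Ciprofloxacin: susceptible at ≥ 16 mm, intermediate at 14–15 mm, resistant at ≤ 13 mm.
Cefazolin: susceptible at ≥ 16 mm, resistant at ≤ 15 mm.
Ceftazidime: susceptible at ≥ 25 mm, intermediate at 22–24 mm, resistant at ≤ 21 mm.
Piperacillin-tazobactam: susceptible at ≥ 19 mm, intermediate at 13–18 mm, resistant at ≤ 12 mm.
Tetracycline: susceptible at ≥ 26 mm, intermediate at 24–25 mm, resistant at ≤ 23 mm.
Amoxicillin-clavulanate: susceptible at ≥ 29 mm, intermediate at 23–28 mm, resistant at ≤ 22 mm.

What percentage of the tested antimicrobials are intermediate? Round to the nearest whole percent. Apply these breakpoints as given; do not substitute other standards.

Cefazolin (23 mm) ≥ 16 mm — Susceptible
Fosfomycin (20 mm) in 16–21 mm → Intermediate
Piperacillin-tazobactam 20 mm: ≥ 19 mm ⇒ susceptible
Amoxicillin-clavulanate: 29 mm is ≥ 29 mm → S
Ceftazidime: 26 mm is ≥ 25 mm ⇒ susceptible
Ciprofloxacin (14 mm) in 14–15 mm → Intermediate
Imipenem: 24 mm is ≤ 25 mm → resistant
Minocycline 24 mm: ≥ 21 mm → susceptible
Tetracycline: 24 mm is in 24–25 mm → Intermediate
Intermediate: 3/9

33%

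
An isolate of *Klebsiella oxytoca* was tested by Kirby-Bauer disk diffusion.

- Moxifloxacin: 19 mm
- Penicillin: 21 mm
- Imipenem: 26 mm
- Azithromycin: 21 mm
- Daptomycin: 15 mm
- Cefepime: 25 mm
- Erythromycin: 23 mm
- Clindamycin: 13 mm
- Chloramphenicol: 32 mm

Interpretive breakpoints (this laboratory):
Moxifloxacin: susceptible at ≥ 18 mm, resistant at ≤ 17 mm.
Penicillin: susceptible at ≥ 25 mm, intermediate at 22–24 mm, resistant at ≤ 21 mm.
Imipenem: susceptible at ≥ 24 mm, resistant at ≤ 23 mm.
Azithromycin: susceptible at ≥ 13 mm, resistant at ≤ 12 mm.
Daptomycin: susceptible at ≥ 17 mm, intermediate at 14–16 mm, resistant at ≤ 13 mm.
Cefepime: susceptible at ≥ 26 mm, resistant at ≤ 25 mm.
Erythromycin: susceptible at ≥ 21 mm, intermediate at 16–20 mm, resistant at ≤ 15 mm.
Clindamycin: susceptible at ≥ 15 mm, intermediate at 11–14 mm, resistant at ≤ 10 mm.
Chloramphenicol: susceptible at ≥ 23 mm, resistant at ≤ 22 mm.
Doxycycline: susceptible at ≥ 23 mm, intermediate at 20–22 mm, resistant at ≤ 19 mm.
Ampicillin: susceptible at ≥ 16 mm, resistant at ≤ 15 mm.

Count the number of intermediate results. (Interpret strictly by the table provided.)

2

Moxifloxacin 19 mm: ≥ 18 mm — Susceptible
Penicillin (21 mm) ≤ 21 mm ⇒ Resistant
Imipenem 26 mm: ≥ 24 mm ⇒ S
Azithromycin 21 mm: ≥ 13 mm — Susceptible
Daptomycin (15 mm) in 14–16 mm → intermediate
Cefepime (25 mm) ≤ 25 mm → resistant
Erythromycin (23 mm) ≥ 21 mm ⇒ susceptible
Clindamycin (13 mm) in 11–14 mm ⇒ I
Chloramphenicol (32 mm) ≥ 23 mm ⇒ susceptible
Intermediate: 2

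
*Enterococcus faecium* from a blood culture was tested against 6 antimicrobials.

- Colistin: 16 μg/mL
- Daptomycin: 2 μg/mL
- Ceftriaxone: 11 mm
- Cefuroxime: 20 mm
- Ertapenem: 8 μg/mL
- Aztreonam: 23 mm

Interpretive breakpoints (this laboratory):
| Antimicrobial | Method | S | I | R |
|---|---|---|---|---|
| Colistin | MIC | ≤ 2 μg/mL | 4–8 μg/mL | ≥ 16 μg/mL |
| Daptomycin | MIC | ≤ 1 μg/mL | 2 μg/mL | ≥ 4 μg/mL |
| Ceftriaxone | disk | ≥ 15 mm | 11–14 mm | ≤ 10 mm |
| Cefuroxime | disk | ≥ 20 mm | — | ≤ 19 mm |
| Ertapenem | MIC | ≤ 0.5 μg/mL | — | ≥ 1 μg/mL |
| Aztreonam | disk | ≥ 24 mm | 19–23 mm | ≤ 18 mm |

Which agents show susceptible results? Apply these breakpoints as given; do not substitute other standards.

cefuroxime

Colistin 16 μg/mL: ≥ 16 μg/mL → resistant
Daptomycin: 2 μg/mL is = 2 μg/mL — intermediate
Ceftriaxone: 11 mm is in 11–14 mm ⇒ Intermediate
Cefuroxime 20 mm: ≥ 20 mm — S
Ertapenem 8 μg/mL: ≥ 1 μg/mL → resistant
Aztreonam (23 mm) in 19–23 mm → Intermediate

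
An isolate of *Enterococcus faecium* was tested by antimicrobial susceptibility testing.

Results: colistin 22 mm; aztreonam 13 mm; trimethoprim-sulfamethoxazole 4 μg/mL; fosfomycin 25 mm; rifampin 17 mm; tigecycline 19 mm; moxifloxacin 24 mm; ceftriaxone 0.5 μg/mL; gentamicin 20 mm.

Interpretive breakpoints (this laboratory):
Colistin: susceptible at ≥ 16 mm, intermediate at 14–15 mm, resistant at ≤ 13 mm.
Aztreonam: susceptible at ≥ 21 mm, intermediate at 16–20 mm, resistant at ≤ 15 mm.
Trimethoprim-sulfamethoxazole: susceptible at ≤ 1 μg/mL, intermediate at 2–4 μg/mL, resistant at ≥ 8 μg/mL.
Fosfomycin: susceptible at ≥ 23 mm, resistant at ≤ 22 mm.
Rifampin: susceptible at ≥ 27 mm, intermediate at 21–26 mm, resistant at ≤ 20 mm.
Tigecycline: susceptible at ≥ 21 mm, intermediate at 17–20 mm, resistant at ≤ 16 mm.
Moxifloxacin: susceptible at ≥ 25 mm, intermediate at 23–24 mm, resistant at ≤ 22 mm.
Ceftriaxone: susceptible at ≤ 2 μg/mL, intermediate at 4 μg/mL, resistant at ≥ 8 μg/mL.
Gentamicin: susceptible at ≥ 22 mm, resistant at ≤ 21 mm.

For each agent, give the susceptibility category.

Colistin: 22 mm is ≥ 16 mm ⇒ Susceptible
Aztreonam 13 mm: ≤ 15 mm ⇒ resistant
Trimethoprim-sulfamethoxazole: 4 μg/mL is in 2–4 μg/mL ⇒ Intermediate
Fosfomycin: 25 mm is ≥ 23 mm → S
Rifampin (17 mm) ≤ 20 mm ⇒ resistant
Tigecycline (19 mm) in 17–20 mm → I
Moxifloxacin 24 mm: in 23–24 mm ⇒ intermediate
Ceftriaxone 0.5 μg/mL: ≤ 2 μg/mL ⇒ susceptible
Gentamicin (20 mm) ≤ 21 mm ⇒ resistant

S, R, I, S, R, I, I, S, R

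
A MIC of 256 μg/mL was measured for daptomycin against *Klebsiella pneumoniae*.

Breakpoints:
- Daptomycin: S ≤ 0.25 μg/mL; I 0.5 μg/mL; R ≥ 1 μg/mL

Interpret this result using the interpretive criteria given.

Daptomycin 256 μg/mL: ≥ 1 μg/mL ⇒ R

Resistant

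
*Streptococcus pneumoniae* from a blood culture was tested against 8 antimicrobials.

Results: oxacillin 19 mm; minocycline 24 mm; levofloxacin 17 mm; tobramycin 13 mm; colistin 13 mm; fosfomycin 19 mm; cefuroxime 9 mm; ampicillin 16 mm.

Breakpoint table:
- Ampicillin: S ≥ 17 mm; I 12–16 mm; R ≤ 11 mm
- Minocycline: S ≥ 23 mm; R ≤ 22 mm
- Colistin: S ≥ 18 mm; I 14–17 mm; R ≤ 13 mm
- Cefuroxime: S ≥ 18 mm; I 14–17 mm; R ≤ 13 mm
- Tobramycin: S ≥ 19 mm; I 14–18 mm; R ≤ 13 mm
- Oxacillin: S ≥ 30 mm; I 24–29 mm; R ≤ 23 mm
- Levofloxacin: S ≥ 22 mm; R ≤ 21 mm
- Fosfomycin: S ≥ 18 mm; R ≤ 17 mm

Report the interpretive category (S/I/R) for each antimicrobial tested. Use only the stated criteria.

R, S, R, R, R, S, R, I

Oxacillin 19 mm: ≤ 23 mm → Resistant
Minocycline (24 mm) ≥ 23 mm ⇒ susceptible
Levofloxacin: 17 mm is ≤ 21 mm — resistant
Tobramycin (13 mm) ≤ 13 mm ⇒ Resistant
Colistin: 13 mm is ≤ 13 mm — R
Fosfomycin: 19 mm is ≥ 18 mm → Susceptible
Cefuroxime (9 mm) ≤ 13 mm — R
Ampicillin: 16 mm is in 12–16 mm ⇒ I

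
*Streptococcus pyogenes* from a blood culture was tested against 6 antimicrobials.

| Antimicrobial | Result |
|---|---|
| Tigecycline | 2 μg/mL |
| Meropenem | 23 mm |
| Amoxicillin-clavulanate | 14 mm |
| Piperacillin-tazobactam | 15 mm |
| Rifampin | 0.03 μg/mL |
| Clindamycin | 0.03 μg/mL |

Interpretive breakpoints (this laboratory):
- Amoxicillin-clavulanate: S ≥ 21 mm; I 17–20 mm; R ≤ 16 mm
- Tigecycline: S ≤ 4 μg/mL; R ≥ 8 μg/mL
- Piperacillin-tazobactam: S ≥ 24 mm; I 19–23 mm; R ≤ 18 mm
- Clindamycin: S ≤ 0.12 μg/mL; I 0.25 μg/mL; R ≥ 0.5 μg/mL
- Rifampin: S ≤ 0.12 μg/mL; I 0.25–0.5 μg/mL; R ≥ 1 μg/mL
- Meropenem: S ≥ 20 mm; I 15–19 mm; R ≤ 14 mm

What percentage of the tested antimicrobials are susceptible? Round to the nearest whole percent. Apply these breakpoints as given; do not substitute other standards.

Tigecycline 2 μg/mL: ≤ 4 μg/mL — S
Meropenem (23 mm) ≥ 20 mm — susceptible
Amoxicillin-clavulanate (14 mm) ≤ 16 mm ⇒ Resistant
Piperacillin-tazobactam (15 mm) ≤ 18 mm ⇒ Resistant
Rifampin: 0.03 μg/mL is ≤ 0.12 μg/mL ⇒ S
Clindamycin 0.03 μg/mL: ≤ 0.12 μg/mL ⇒ Susceptible
Susceptible: 4/6

67%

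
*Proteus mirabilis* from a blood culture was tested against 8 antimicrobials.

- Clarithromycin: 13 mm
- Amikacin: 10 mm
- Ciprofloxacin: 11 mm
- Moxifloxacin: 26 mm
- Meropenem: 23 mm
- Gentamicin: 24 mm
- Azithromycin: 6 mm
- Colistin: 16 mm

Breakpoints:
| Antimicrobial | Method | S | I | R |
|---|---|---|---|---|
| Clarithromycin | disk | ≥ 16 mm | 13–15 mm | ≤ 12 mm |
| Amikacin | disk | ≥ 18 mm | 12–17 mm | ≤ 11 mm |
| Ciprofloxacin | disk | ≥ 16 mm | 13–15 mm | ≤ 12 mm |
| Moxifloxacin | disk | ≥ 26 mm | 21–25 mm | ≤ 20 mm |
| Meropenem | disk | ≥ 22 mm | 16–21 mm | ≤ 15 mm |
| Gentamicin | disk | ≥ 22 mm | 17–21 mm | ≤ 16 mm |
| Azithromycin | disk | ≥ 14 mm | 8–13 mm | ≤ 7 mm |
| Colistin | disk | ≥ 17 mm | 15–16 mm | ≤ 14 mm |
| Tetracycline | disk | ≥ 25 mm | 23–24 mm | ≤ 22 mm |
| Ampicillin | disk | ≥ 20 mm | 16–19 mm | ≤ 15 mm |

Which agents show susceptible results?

moxifloxacin, meropenem, gentamicin

Clarithromycin: 13 mm is in 13–15 mm → intermediate
Amikacin (10 mm) ≤ 11 mm ⇒ Resistant
Ciprofloxacin 11 mm: ≤ 12 mm ⇒ R
Moxifloxacin 26 mm: ≥ 26 mm ⇒ Susceptible
Meropenem (23 mm) ≥ 22 mm → S
Gentamicin: 24 mm is ≥ 22 mm — susceptible
Azithromycin 6 mm: ≤ 7 mm → Resistant
Colistin 16 mm: in 15–16 mm — Intermediate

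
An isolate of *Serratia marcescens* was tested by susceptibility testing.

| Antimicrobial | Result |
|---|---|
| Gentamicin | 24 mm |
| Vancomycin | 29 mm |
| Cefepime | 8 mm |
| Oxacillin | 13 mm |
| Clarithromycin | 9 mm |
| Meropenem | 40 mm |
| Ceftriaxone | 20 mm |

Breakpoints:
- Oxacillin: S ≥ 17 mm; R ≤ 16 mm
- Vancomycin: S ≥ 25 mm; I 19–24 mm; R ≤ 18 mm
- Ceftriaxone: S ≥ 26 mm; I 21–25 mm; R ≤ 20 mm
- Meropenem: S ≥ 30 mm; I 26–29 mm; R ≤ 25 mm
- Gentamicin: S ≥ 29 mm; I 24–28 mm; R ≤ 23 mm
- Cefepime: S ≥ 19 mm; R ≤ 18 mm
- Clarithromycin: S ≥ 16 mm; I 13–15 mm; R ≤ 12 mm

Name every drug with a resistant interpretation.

cefepime, oxacillin, clarithromycin, ceftriaxone

Gentamicin 24 mm: in 24–28 mm — I
Vancomycin: 29 mm is ≥ 25 mm → S
Cefepime 8 mm: ≤ 18 mm → resistant
Oxacillin: 13 mm is ≤ 16 mm — resistant
Clarithromycin: 9 mm is ≤ 12 mm → Resistant
Meropenem (40 mm) ≥ 30 mm ⇒ susceptible
Ceftriaxone 20 mm: ≤ 20 mm → R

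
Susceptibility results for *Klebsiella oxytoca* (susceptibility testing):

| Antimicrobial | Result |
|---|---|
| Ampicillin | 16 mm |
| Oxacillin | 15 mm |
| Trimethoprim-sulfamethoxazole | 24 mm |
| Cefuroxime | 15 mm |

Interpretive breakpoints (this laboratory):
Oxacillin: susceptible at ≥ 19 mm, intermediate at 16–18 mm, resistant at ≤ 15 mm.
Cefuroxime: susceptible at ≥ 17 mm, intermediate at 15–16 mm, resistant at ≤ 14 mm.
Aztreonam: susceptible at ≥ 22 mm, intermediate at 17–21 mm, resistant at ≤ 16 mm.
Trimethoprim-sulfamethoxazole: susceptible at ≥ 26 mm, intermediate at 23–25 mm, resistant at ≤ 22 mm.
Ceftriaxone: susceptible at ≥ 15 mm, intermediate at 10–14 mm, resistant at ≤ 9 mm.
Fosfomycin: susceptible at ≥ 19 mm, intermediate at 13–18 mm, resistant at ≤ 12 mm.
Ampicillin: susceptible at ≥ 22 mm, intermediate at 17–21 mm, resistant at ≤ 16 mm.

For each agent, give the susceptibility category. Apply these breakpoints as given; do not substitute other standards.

R, R, I, I

Ampicillin (16 mm) ≤ 16 mm → resistant
Oxacillin (15 mm) ≤ 15 mm ⇒ resistant
Trimethoprim-sulfamethoxazole: 24 mm is in 23–25 mm → I
Cefuroxime: 15 mm is in 15–16 mm — Intermediate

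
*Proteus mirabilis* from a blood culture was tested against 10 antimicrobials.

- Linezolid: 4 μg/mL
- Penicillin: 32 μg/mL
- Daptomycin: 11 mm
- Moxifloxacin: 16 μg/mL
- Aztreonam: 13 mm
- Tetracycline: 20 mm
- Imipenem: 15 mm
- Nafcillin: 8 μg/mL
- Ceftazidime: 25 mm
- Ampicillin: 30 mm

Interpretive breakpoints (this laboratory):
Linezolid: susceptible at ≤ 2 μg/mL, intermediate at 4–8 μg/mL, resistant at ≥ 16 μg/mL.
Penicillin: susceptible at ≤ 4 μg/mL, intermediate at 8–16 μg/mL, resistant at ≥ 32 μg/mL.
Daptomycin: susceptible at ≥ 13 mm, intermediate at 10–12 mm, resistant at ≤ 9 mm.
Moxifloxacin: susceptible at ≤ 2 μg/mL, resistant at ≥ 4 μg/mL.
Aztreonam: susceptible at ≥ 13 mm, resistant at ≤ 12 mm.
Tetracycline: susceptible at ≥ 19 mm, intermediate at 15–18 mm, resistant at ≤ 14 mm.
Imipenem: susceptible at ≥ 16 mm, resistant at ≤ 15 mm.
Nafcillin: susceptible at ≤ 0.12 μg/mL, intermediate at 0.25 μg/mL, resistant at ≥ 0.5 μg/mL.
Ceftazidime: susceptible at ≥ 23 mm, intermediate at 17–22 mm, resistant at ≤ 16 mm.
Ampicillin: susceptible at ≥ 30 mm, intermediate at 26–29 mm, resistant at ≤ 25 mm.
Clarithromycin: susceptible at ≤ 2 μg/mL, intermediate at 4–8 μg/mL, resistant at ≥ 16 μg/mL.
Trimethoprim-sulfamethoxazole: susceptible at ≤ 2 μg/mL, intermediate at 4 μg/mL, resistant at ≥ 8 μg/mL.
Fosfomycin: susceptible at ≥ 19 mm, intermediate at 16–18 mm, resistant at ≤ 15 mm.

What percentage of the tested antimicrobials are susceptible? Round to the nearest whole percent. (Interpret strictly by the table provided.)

40%

Linezolid (4 μg/mL) in 4–8 μg/mL → I
Penicillin 32 μg/mL: ≥ 32 μg/mL → Resistant
Daptomycin: 11 mm is in 10–12 mm → intermediate
Moxifloxacin (16 μg/mL) ≥ 4 μg/mL ⇒ Resistant
Aztreonam: 13 mm is ≥ 13 mm — S
Tetracycline 20 mm: ≥ 19 mm → Susceptible
Imipenem 15 mm: ≤ 15 mm → Resistant
Nafcillin 8 μg/mL: ≥ 0.5 μg/mL → Resistant
Ceftazidime (25 mm) ≥ 23 mm ⇒ susceptible
Ampicillin 30 mm: ≥ 30 mm ⇒ susceptible
Susceptible: 4/10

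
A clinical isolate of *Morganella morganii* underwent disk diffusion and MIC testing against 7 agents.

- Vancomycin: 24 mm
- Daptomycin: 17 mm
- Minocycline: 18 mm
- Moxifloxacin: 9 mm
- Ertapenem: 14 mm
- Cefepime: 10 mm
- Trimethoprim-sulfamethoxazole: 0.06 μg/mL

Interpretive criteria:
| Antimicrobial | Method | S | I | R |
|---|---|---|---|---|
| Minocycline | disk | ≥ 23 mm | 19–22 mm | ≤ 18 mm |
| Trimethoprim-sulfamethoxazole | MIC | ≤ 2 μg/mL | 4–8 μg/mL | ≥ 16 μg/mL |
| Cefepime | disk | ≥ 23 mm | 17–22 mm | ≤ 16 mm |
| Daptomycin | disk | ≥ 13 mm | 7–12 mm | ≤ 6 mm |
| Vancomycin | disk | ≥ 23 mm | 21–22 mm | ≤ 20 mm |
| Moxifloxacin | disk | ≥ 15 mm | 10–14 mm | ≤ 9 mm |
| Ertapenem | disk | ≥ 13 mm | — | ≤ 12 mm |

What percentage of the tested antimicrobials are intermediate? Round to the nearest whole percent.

0%

Vancomycin 24 mm: ≥ 23 mm — Susceptible
Daptomycin: 17 mm is ≥ 13 mm → susceptible
Minocycline 18 mm: ≤ 18 mm ⇒ resistant
Moxifloxacin (9 mm) ≤ 9 mm → resistant
Ertapenem 14 mm: ≥ 13 mm ⇒ Susceptible
Cefepime 10 mm: ≤ 16 mm — R
Trimethoprim-sulfamethoxazole: 0.06 μg/mL is ≤ 2 μg/mL ⇒ Susceptible
Intermediate: 0/7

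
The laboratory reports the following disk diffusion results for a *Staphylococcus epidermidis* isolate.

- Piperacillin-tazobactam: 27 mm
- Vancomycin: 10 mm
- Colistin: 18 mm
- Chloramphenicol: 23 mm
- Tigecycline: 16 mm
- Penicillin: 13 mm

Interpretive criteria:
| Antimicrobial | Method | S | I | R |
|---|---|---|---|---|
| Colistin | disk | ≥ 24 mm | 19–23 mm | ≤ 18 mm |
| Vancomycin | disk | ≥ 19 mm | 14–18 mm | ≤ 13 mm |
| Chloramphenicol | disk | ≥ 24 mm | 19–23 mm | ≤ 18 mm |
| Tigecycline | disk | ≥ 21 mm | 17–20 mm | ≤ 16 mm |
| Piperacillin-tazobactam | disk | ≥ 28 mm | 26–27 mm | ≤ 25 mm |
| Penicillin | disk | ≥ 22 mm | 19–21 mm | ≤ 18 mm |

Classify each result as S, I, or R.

I, R, R, I, R, R

Piperacillin-tazobactam: 27 mm is in 26–27 mm → I
Vancomycin: 10 mm is ≤ 13 mm ⇒ Resistant
Colistin: 18 mm is ≤ 18 mm ⇒ R
Chloramphenicol 23 mm: in 19–23 mm — Intermediate
Tigecycline (16 mm) ≤ 16 mm → Resistant
Penicillin: 13 mm is ≤ 18 mm ⇒ Resistant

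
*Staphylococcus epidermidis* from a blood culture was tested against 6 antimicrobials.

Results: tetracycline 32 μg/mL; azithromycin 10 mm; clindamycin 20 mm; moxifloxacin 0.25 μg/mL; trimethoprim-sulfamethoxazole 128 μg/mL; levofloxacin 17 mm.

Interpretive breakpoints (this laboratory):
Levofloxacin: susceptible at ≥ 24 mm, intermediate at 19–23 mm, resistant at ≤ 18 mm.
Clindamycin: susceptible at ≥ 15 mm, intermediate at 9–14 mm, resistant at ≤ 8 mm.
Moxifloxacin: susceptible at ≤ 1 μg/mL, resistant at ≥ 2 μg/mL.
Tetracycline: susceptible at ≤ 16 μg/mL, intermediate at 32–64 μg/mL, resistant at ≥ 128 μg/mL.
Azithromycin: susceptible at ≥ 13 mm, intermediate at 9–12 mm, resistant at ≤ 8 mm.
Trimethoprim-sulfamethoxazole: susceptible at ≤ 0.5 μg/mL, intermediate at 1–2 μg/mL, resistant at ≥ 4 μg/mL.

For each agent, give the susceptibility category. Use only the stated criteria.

Tetracycline (32 μg/mL) in 32–64 μg/mL ⇒ Intermediate
Azithromycin 10 mm: in 9–12 mm — intermediate
Clindamycin: 20 mm is ≥ 15 mm → S
Moxifloxacin 0.25 μg/mL: ≤ 1 μg/mL ⇒ susceptible
Trimethoprim-sulfamethoxazole: 128 μg/mL is ≥ 4 μg/mL → R
Levofloxacin 17 mm: ≤ 18 mm — R

I, I, S, S, R, R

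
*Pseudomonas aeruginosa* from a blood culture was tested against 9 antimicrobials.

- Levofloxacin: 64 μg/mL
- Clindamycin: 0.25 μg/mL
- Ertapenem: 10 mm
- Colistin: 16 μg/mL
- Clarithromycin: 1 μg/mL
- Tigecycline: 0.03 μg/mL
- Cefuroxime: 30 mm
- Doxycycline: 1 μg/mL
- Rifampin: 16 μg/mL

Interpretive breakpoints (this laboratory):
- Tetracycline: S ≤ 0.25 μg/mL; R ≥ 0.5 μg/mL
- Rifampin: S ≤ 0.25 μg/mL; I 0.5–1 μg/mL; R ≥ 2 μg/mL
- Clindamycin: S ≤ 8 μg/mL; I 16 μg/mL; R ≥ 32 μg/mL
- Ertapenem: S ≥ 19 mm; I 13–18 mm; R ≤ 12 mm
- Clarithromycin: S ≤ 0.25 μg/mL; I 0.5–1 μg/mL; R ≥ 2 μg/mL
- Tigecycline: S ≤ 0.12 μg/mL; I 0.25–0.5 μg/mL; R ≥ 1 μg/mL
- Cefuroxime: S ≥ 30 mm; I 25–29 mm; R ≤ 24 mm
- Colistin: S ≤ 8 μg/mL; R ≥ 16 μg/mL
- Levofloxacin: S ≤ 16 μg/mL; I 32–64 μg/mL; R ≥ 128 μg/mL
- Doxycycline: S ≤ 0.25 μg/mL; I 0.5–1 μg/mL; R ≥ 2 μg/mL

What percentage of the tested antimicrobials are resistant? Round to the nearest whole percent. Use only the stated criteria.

Levofloxacin: 64 μg/mL is in 32–64 μg/mL ⇒ intermediate
Clindamycin: 0.25 μg/mL is ≤ 8 μg/mL — S
Ertapenem 10 mm: ≤ 12 mm → Resistant
Colistin 16 μg/mL: ≥ 16 μg/mL → R
Clarithromycin 1 μg/mL: in 0.5–1 μg/mL ⇒ I
Tigecycline: 0.03 μg/mL is ≤ 0.12 μg/mL ⇒ Susceptible
Cefuroxime 30 mm: ≥ 30 mm — Susceptible
Doxycycline: 1 μg/mL is in 0.5–1 μg/mL — intermediate
Rifampin (16 μg/mL) ≥ 2 μg/mL — R
Resistant: 3/9

33%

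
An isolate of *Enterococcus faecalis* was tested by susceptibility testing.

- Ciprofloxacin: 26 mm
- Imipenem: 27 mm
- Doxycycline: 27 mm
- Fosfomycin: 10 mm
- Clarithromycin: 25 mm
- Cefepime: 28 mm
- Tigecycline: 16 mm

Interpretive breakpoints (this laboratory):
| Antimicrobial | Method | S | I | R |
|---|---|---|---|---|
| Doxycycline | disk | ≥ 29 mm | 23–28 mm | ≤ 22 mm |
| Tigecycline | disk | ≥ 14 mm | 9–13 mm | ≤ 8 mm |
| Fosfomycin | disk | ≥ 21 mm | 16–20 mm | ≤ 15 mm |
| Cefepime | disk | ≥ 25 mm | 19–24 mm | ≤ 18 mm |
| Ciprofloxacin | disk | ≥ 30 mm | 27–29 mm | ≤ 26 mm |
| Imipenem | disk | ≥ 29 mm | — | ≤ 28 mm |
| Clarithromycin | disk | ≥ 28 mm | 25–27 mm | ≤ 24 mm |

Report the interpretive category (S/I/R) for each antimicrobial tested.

R, R, I, R, I, S, S

Ciprofloxacin: 26 mm is ≤ 26 mm → resistant
Imipenem (27 mm) ≤ 28 mm ⇒ resistant
Doxycycline (27 mm) in 23–28 mm — intermediate
Fosfomycin 10 mm: ≤ 15 mm → Resistant
Clarithromycin: 25 mm is in 25–27 mm — Intermediate
Cefepime 28 mm: ≥ 25 mm → susceptible
Tigecycline: 16 mm is ≥ 14 mm — susceptible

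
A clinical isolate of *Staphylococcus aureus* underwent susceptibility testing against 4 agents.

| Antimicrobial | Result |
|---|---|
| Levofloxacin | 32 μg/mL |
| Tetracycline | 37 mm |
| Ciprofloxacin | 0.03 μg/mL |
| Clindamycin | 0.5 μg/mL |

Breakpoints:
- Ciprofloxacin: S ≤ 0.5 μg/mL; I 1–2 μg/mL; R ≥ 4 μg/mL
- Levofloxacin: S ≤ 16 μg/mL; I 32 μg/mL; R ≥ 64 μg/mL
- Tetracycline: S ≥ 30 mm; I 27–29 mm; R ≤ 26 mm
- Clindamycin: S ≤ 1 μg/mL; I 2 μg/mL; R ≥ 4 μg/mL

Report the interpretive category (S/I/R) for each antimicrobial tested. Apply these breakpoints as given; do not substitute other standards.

I, S, S, S

Levofloxacin (32 μg/mL) = 32 μg/mL ⇒ I
Tetracycline: 37 mm is ≥ 30 mm — S
Ciprofloxacin: 0.03 μg/mL is ≤ 0.5 μg/mL → Susceptible
Clindamycin (0.5 μg/mL) ≤ 1 μg/mL ⇒ Susceptible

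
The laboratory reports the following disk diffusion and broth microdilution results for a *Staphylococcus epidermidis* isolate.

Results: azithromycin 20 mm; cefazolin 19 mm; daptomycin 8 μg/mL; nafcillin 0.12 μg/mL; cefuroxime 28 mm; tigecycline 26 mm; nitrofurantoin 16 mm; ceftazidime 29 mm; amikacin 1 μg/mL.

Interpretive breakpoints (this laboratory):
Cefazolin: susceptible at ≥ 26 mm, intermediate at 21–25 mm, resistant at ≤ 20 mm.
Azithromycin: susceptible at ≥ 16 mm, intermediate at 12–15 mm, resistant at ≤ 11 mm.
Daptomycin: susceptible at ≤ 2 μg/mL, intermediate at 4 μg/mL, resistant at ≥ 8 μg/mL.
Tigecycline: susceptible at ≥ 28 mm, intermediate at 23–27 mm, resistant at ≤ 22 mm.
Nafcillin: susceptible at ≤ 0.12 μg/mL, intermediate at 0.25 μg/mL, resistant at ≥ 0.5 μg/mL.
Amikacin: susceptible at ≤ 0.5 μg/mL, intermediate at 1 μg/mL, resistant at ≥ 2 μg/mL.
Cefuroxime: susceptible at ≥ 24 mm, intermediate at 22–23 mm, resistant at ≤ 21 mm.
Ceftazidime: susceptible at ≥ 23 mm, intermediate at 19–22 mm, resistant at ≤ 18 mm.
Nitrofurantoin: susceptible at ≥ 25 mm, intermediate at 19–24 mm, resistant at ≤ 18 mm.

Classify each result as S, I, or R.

S, R, R, S, S, I, R, S, I

Azithromycin: 20 mm is ≥ 16 mm → Susceptible
Cefazolin 19 mm: ≤ 20 mm → R
Daptomycin 8 μg/mL: ≥ 8 μg/mL — resistant
Nafcillin: 0.12 μg/mL is ≤ 0.12 μg/mL — S
Cefuroxime: 28 mm is ≥ 24 mm ⇒ S
Tigecycline (26 mm) in 23–27 mm → Intermediate
Nitrofurantoin: 16 mm is ≤ 18 mm — Resistant
Ceftazidime 29 mm: ≥ 23 mm → susceptible
Amikacin 1 μg/mL: = 1 μg/mL ⇒ I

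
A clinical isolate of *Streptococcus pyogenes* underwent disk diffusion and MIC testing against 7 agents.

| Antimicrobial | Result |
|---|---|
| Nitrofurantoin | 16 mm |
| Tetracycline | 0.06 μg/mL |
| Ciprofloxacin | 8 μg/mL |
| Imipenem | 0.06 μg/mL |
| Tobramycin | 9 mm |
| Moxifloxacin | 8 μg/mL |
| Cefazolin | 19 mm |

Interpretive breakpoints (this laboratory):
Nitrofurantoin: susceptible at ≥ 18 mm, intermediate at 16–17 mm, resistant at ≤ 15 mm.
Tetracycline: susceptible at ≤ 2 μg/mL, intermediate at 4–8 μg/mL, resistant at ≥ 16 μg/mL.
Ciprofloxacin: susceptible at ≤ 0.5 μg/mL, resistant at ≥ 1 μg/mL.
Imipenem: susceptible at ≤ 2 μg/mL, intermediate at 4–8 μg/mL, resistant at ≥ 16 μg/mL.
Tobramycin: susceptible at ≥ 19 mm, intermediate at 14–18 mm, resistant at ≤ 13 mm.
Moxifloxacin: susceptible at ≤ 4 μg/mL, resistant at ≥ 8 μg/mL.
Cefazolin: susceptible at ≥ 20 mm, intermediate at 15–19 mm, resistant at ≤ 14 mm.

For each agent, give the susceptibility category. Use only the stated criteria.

I, S, R, S, R, R, I

Nitrofurantoin (16 mm) in 16–17 mm → Intermediate
Tetracycline 0.06 μg/mL: ≤ 2 μg/mL → Susceptible
Ciprofloxacin 8 μg/mL: ≥ 1 μg/mL → resistant
Imipenem (0.06 μg/mL) ≤ 2 μg/mL — susceptible
Tobramycin (9 mm) ≤ 13 mm — resistant
Moxifloxacin 8 μg/mL: ≥ 8 μg/mL — resistant
Cefazolin 19 mm: in 15–19 mm — I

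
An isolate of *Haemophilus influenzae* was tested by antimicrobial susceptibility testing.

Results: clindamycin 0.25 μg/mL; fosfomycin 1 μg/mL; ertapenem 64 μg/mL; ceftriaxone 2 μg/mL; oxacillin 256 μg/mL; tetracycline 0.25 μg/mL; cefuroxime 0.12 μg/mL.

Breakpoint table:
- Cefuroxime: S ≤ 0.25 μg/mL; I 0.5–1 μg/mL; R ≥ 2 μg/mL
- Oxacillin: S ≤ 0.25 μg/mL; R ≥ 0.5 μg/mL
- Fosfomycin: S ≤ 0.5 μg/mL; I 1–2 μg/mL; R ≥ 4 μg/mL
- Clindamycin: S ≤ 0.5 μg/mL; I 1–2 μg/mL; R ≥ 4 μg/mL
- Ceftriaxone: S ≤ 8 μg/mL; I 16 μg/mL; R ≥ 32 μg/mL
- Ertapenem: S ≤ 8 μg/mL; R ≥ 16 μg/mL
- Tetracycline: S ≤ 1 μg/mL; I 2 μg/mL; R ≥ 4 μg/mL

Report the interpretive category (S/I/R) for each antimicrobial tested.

Clindamycin (0.25 μg/mL) ≤ 0.5 μg/mL → S
Fosfomycin 1 μg/mL: in 1–2 μg/mL — intermediate
Ertapenem 64 μg/mL: ≥ 16 μg/mL ⇒ R
Ceftriaxone (2 μg/mL) ≤ 8 μg/mL — susceptible
Oxacillin 256 μg/mL: ≥ 0.5 μg/mL → resistant
Tetracycline 0.25 μg/mL: ≤ 1 μg/mL → S
Cefuroxime 0.12 μg/mL: ≤ 0.25 μg/mL ⇒ susceptible

S, I, R, S, R, S, S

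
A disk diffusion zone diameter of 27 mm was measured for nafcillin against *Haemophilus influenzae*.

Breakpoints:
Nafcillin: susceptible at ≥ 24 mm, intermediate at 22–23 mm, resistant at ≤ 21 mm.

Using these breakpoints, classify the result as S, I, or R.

Susceptible

Nafcillin 27 mm: ≥ 24 mm → Susceptible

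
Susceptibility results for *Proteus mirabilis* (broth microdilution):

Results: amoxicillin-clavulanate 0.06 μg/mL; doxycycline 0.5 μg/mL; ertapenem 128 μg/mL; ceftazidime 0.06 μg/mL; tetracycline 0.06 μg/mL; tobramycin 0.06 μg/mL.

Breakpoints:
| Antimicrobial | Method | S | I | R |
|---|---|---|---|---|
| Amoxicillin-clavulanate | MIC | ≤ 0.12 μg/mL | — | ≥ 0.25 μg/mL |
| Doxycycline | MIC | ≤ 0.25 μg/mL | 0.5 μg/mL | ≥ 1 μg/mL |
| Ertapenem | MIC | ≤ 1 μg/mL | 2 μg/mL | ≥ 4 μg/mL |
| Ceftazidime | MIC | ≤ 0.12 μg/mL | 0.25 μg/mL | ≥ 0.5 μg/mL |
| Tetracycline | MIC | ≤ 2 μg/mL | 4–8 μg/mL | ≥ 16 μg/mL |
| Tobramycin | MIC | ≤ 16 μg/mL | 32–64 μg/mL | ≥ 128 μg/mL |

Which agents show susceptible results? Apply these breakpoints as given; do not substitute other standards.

amoxicillin-clavulanate, ceftazidime, tetracycline, tobramycin

Amoxicillin-clavulanate: 0.06 μg/mL is ≤ 0.12 μg/mL ⇒ susceptible
Doxycycline 0.5 μg/mL: = 0.5 μg/mL — intermediate
Ertapenem (128 μg/mL) ≥ 4 μg/mL → Resistant
Ceftazidime: 0.06 μg/mL is ≤ 0.12 μg/mL — S
Tetracycline (0.06 μg/mL) ≤ 2 μg/mL → S
Tobramycin 0.06 μg/mL: ≤ 16 μg/mL — S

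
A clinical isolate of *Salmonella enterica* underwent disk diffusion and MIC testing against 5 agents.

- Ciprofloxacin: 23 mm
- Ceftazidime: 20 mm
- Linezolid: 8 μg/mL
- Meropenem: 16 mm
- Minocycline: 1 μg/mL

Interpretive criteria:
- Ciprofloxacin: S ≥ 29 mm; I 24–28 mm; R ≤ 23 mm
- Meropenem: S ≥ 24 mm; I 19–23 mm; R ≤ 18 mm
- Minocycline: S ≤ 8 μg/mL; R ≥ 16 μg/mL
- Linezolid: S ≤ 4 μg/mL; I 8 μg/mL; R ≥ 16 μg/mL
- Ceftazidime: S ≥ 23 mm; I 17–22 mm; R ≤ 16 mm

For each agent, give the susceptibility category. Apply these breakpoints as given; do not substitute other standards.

Ciprofloxacin (23 mm) ≤ 23 mm ⇒ R
Ceftazidime 20 mm: in 17–22 mm ⇒ I
Linezolid 8 μg/mL: = 8 μg/mL — intermediate
Meropenem: 16 mm is ≤ 18 mm — Resistant
Minocycline: 1 μg/mL is ≤ 8 μg/mL ⇒ susceptible

R, I, I, R, S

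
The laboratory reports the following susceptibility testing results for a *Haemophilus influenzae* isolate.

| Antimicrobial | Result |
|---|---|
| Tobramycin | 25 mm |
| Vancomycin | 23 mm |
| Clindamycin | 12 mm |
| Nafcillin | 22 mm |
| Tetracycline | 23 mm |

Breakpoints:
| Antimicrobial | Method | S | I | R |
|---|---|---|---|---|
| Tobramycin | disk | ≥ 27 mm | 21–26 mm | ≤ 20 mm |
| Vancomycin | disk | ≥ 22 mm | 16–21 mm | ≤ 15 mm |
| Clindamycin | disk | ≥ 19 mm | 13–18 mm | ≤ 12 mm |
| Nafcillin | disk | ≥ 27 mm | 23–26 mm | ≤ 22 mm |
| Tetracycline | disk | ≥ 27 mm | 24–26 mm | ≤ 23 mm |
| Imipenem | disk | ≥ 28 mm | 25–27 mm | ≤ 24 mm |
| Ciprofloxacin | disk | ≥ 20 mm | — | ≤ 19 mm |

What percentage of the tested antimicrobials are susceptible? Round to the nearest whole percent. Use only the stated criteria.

20%

Tobramycin 25 mm: in 21–26 mm — Intermediate
Vancomycin 23 mm: ≥ 22 mm → S
Clindamycin (12 mm) ≤ 12 mm → resistant
Nafcillin: 22 mm is ≤ 22 mm → resistant
Tetracycline (23 mm) ≤ 23 mm → Resistant
Susceptible: 1/5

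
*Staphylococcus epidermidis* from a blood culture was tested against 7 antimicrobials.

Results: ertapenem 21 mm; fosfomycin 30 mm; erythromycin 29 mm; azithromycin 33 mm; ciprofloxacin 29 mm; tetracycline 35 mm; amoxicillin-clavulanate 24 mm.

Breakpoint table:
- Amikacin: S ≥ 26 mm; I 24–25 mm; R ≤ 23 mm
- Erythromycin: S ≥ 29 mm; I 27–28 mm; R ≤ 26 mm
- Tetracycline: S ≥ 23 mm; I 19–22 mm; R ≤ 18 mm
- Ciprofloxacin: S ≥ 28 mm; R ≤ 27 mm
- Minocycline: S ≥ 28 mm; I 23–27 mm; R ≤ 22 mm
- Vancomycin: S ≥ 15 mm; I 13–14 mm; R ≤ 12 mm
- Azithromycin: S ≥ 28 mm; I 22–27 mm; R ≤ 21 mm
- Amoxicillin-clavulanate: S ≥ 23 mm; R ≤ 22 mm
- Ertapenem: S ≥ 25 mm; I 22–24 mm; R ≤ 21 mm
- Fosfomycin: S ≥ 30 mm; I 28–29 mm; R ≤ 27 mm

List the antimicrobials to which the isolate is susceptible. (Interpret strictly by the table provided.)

Ertapenem (21 mm) ≤ 21 mm → Resistant
Fosfomycin: 30 mm is ≥ 30 mm ⇒ Susceptible
Erythromycin (29 mm) ≥ 29 mm ⇒ Susceptible
Azithromycin (33 mm) ≥ 28 mm ⇒ S
Ciprofloxacin: 29 mm is ≥ 28 mm → Susceptible
Tetracycline 35 mm: ≥ 23 mm — Susceptible
Amoxicillin-clavulanate 24 mm: ≥ 23 mm — S

fosfomycin, erythromycin, azithromycin, ciprofloxacin, tetracycline, amoxicillin-clavulanate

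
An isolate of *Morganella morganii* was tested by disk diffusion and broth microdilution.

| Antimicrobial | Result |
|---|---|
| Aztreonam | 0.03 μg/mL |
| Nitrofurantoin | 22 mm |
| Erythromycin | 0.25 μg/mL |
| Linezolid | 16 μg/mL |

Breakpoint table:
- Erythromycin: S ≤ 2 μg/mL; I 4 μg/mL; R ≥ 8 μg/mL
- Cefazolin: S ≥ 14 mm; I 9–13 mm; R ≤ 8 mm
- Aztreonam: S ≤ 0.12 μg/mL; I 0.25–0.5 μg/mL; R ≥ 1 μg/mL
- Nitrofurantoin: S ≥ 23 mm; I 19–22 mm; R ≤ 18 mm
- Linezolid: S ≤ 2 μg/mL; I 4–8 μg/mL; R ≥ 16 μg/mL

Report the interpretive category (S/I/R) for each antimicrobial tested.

Aztreonam 0.03 μg/mL: ≤ 0.12 μg/mL — Susceptible
Nitrofurantoin (22 mm) in 19–22 mm ⇒ intermediate
Erythromycin: 0.25 μg/mL is ≤ 2 μg/mL ⇒ Susceptible
Linezolid: 16 μg/mL is ≥ 16 μg/mL ⇒ R

S, I, S, R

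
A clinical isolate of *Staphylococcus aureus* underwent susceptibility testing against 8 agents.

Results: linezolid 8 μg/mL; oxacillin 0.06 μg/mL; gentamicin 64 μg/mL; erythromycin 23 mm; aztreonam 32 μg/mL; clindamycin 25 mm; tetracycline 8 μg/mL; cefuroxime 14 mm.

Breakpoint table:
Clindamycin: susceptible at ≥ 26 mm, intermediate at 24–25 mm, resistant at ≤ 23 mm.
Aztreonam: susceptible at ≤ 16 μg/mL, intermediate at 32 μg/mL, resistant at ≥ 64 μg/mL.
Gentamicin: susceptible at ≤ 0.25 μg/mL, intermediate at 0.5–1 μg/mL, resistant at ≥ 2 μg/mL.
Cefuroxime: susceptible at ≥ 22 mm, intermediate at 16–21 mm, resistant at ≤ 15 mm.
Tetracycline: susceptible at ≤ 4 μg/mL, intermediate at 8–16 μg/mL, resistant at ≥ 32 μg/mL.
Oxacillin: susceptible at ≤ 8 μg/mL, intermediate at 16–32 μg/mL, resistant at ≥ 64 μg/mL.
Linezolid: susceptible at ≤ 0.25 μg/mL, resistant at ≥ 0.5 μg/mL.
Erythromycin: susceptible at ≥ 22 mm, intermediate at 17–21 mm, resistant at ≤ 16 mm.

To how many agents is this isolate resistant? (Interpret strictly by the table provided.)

3

Linezolid (8 μg/mL) ≥ 0.5 μg/mL → Resistant
Oxacillin 0.06 μg/mL: ≤ 8 μg/mL ⇒ S
Gentamicin: 64 μg/mL is ≥ 2 μg/mL ⇒ resistant
Erythromycin 23 mm: ≥ 22 mm ⇒ S
Aztreonam (32 μg/mL) = 32 μg/mL — I
Clindamycin (25 mm) in 24–25 mm ⇒ I
Tetracycline 8 μg/mL: in 8–16 μg/mL ⇒ I
Cefuroxime: 14 mm is ≤ 15 mm → Resistant
Resistant: 3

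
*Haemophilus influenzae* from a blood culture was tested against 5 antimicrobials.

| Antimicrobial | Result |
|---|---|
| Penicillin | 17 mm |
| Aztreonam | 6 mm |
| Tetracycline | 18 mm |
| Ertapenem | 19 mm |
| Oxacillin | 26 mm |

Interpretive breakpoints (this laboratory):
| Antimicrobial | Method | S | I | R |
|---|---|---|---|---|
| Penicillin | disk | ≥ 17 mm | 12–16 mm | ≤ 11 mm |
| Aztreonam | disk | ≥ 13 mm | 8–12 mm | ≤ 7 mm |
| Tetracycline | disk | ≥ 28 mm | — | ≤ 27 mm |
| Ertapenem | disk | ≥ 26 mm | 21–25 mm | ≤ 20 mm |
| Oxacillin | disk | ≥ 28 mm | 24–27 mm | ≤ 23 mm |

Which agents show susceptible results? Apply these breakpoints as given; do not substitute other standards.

penicillin

Penicillin: 17 mm is ≥ 17 mm — susceptible
Aztreonam (6 mm) ≤ 7 mm ⇒ resistant
Tetracycline (18 mm) ≤ 27 mm — Resistant
Ertapenem (19 mm) ≤ 20 mm → resistant
Oxacillin 26 mm: in 24–27 mm ⇒ I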